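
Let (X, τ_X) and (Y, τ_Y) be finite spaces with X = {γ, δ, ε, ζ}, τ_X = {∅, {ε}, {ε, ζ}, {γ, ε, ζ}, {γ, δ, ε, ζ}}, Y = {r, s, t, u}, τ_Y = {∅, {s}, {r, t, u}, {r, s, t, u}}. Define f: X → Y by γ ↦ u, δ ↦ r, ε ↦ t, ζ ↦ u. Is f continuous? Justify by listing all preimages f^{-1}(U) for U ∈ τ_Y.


f IS continuous.

Compute f^{-1}(U) for each U ∈ τ_Y:
  U = ∅: f^{-1}(U) = ∅ ∈ τ_X ✓.
  U = {s}: f^{-1}(U) = ∅ ∈ τ_X ✓.
  U = {r, t, u}: f^{-1}(U) = {γ, δ, ε, ζ} ∈ τ_X ✓.
  U = {r, s, t, u}: f^{-1}(U) = {γ, δ, ε, ζ} ∈ τ_X ✓.
Every preimage lies in τ_X, so f IS continuous.


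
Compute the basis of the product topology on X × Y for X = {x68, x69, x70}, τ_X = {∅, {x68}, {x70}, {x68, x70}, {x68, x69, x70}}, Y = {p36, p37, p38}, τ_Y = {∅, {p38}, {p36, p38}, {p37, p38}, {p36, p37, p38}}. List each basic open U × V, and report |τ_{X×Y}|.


Basis B = {∅ × ∅, {x68} × {p38}, {x70} × {p38}, {x68} × {p36, p38}, {x68} × {p37, p38}, {x68, x70} × {p38}, {x70} × {p36, p38}, {x70} × {p37, p38}, {x68} × {p36, p37, p38}, {x68, x69, x70} × {p38}, {x70} × {p36, p37, p38}, {x68, x70} × {p36, p38}, {x68, x70} × {p37, p38}, {x68, x70} × {p36, p37, p38}, {x68, x69, x70} × {p36, p38}, {x68, x69, x70} × {p37, p38}, {x68, x69, x70} × {p36, p37, p38}}; |τ_{X×Y}| = 50.

Enumerate products U × V with U ∈ τ_X, V ∈ τ_Y (deduplicated):
  ∅ × ∅ = {} (∅)
  {x68} × {p38} = {(x68,p38)}
  {x70} × {p38} = {(x70,p38)}
  {x68} × {p36, p38} = {(x68,p36), (x68,p38)}
  {x68} × {p37, p38} = {(x68,p37), (x68,p38)}
  {x68, x70} × {p38} = {(x68,p38), (x70,p38)}
  {x70} × {p36, p38} = {(x70,p36), (x70,p38)}
  {x70} × {p37, p38} = {(x70,p37), (x70,p38)}
  {x68} × {p36, p37, p38} = {(x68,p36), (x68,p37), (x68,p38)}
  {x68, x69, x70} × {p38} = {(x68,p38), (x69,p38), (x70,p38)}
  {x70} × {p36, p37, p38} = {(x70,p36), (x70,p37), (x70,p38)}
  {x68, x70} × {p36, p38} = {(x68,p36), (x68,p38), (x70,p36), (x70,p38)}
  {x68, x70} × {p37, p38} = {(x68,p37), (x68,p38), (x70,p37), (x70,p38)}
  {x68, x70} × {p36, p37, p38} = {(x68,p36), (x68,p37), (x68,p38), (x70,p36), (x70,p37), (x70,p38)}
  {x68, x69, x70} × {p36, p38} = {(x68,p36), (x68,p38), (x69,p36), (x69,p38), (x70,p36), (x70,p38)}
  {x68, x69, x70} × {p37, p38} = {(x68,p37), (x68,p38), (x69,p37), (x69,p38), (x70,p37), (x70,p38)}
  {x68, x69, x70} × {p36, p37, p38} = {(x68,p36), (x68,p37), (x68,p38), (x69,p36), (x69,p37), (x69,p38), (x70,p36), (x70,p37), (x70,p38)}
These 17 distinct sets form the basis B.
Close under arbitrary unions to get τ_{X×Y}; counting gives |τ_{X×Y}| = 50.


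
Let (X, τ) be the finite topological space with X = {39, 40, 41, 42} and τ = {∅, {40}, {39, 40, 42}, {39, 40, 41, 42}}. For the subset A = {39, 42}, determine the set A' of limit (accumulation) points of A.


A' = {39, 41, 42}

For each x ∈ X, list the open sets U ∈ τ with x ∈ U, then check whether U ∩ (A ∖ {x}) ≠ ∅ for every such U.
  x = 39: opens ∋ x are {39, 40, 42}, {39, 40, 41, 42}; each meets A ∖ {39}, so x IS a limit point.
  x = 40: open {40} ∋ x has {40} ∩ (A ∖ {40}) = ∅, so x is NOT a limit point.
  x = 41: opens ∋ x are {39, 40, 41, 42}; each meets A ∖ {41}, so x IS a limit point.
  x = 42: opens ∋ x are {39, 40, 42}, {39, 40, 41, 42}; each meets A ∖ {42}, so x IS a limit point.
Collecting: A' = {39, 41, 42}.


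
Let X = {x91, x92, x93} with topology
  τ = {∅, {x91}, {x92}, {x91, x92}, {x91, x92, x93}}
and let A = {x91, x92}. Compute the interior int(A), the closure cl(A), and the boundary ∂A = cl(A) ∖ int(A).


int(A) = {x91, x92}, cl(A) = {x91, x92, x93}, ∂A = {x93}.

Closed sets in (X, τ) are complements of opens:
  closed(X, τ) = {∅, {x93}, {x91, x93}, {x92, x93}, {x91, x92, x93}}.
int(A) = ⋃ {U ∈ τ : U ⊆ A}. Opens contained in A: ∅, {x91}, {x92}, {x91, x92}.
Taking the union of these: int(A) = {x91, x92}.
cl(A) = ⋂ {C closed : A ⊆ C}. Closed sets containing A: {x91, x92, x93}.
Intersecting these: cl(A) = {x91, x92, x93}.
∂A = cl(A) ∖ int(A) = {x91, x92, x93} ∖ {x91, x92} = {x93}.


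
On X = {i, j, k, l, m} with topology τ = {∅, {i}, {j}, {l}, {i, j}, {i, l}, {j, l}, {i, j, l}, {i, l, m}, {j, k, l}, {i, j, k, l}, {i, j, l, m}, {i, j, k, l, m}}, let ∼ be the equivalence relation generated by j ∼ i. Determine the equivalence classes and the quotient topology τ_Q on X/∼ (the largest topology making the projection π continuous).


X/∼ = {[i=j], [k], [l], [m]}; |τ_Q| = 7.

Equivalence classes: [i=j], [k], [l], [m].
Quotient map π: X → X/∼ sends i ↦ [i=j], j ↦ [i=j], k ↦ [k], l ↦ [l], m ↦ [m].
For each subset V ⊆ X/∼, compute π^{-1}(V) ⊆ X and check whether π^{-1}(V) ∈ τ. V is open in τ_Q iff π^{-1}(V) ∈ τ.
  V = {}: π^{-1}(V) = ∅ ∈ τ ✓.
  V = {[i=j]}: π^{-1}(V) = {i, j} ∈ τ ✓.
  V = {[k]}: π^{-1}(V) = {k} ∉ τ ✗.
  V = {[i=j], [k]}: π^{-1}(V) = {i, j, k} ∉ τ ✗.
  V = {[l]}: π^{-1}(V) = {l} ∈ τ ✓.
  V = {[i=j], [l]}: π^{-1}(V) = {i, j, l} ∈ τ ✓.
  V = {[k], [l]}: π^{-1}(V) = {k, l} ∉ τ ✗.
  V = {[i=j], [k], [l]}: π^{-1}(V) = {i, j, k, l} ∈ τ ✓.
  V = {[m]}: π^{-1}(V) = {m} ∉ τ ✗.
  V = {[i=j], [m]}: π^{-1}(V) = {i, j, m} ∉ τ ✗.
  V = {[k], [m]}: π^{-1}(V) = {k, m} ∉ τ ✗.
  V = {[i=j], [k], [m]}: π^{-1}(V) = {i, j, k, m} ∉ τ ✗.
  V = {[l], [m]}: π^{-1}(V) = {l, m} ∉ τ ✗.
  V = {[i=j], [l], [m]}: π^{-1}(V) = {i, j, l, m} ∈ τ ✓.
  V = {[k], [l], [m]}: π^{-1}(V) = {k, l, m} ∉ τ ✗.
  V = {[i=j], [k], [l], [m]}: π^{-1}(V) = {i, j, k, l, m} ∈ τ ✓.
Open sets in the quotient: τ_Q = {{}, {[i=j]}, {[l]}, {[i=j], [l]}, {[i=j], [k], [l]}, {[i=j], [l], [m]}, {[i=j], [k], [l], [m]}} (7 elements).


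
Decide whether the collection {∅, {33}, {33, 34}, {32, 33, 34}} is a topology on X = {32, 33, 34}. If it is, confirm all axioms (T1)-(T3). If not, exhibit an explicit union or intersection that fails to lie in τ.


τ IS a topology on X.

Axiom (T1): ∅ ∈ τ? Yes; X ∈ τ? Yes.
Axiom (T2/T3): check pairwise unions and intersections of members of τ.
All pairwise intersections and unions checked — each lies in τ. Therefore τ satisfies (T1), (T2), (T3): it IS a topology on X.


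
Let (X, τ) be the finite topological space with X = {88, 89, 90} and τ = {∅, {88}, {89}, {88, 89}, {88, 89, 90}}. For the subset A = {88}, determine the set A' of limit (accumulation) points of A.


A' = {90}

For each x ∈ X, list the open sets U ∈ τ with x ∈ U, then check whether U ∩ (A ∖ {x}) ≠ ∅ for every such U.
  x = 88: open {88} ∋ x has {88} ∩ (A ∖ {88}) = ∅, so x is NOT a limit point.
  x = 89: open {89} ∋ x has {89} ∩ (A ∖ {89}) = ∅, so x is NOT a limit point.
  x = 90: opens ∋ x are {88, 89, 90}; each meets A ∖ {90}, so x IS a limit point.
Collecting: A' = {90}.


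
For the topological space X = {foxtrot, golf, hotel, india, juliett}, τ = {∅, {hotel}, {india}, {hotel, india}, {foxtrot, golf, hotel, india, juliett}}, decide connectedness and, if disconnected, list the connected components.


(X, τ) is connected.

Find clopen sets (U ∈ τ with X ∖ U ∈ τ):
  U = ∅, X ∖ U = {foxtrot, golf, hotel, india, juliett} — both open, so U is clopen.
  U = {foxtrot, golf, hotel, india, juliett}, X ∖ U = ∅ — both open, so U is clopen.
Only trivial clopens (∅ and X) exist, so (X, τ) is connected.
Compute connected components by grouping points that agree on all clopens:
  component: {foxtrot, golf, hotel, india, juliett}


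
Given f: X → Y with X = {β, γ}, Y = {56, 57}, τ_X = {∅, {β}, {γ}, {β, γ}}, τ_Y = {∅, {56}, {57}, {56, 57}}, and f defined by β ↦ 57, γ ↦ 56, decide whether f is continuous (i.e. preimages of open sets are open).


f IS continuous.

Compute f^{-1}(U) for each U ∈ τ_Y:
  U = ∅: f^{-1}(U) = ∅ ∈ τ_X ✓.
  U = {56}: f^{-1}(U) = {γ} ∈ τ_X ✓.
  U = {57}: f^{-1}(U) = {β} ∈ τ_X ✓.
  U = {56, 57}: f^{-1}(U) = {β, γ} ∈ τ_X ✓.
Every preimage lies in τ_X, so f IS continuous.


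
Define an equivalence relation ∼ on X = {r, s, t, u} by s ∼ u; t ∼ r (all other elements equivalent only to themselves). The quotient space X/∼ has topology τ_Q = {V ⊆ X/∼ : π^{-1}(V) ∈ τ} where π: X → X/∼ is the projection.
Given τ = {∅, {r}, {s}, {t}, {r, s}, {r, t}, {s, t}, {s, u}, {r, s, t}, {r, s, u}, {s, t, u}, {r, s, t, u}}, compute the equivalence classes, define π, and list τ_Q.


X/∼ = {[r=t], [s=u]}; |τ_Q| = 4.

Equivalence classes: [r=t], [s=u].
Quotient map π: X → X/∼ sends r ↦ [r=t], s ↦ [s=u], t ↦ [r=t], u ↦ [s=u].
For each subset V ⊆ X/∼, compute π^{-1}(V) ⊆ X and check whether π^{-1}(V) ∈ τ. V is open in τ_Q iff π^{-1}(V) ∈ τ.
  V = {}: π^{-1}(V) = ∅ ∈ τ ✓.
  V = {[r=t]}: π^{-1}(V) = {r, t} ∈ τ ✓.
  V = {[s=u]}: π^{-1}(V) = {s, u} ∈ τ ✓.
  V = {[r=t], [s=u]}: π^{-1}(V) = {r, s, t, u} ∈ τ ✓.
Open sets in the quotient: τ_Q = {{}, {[r=t]}, {[s=u]}, {[r=t], [s=u]}} (4 elements).


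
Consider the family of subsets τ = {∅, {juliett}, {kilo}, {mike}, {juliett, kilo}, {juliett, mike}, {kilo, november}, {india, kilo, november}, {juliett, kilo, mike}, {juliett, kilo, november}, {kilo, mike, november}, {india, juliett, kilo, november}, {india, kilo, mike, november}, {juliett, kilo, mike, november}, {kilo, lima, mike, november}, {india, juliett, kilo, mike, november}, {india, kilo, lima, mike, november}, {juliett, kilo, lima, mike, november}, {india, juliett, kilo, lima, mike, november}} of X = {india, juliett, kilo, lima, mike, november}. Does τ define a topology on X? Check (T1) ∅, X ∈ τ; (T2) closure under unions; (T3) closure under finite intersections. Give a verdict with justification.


τ is NOT a topology on X.

Axiom (T1): ∅ ∈ τ? Yes; X ∈ τ? Yes.
Axiom (T2/T3): check pairwise unions and intersections of members of τ.
Counterexample for (T2): {kilo} ∪ {mike} = {kilo, mike} ∉ τ. Therefore τ is NOT a topology.


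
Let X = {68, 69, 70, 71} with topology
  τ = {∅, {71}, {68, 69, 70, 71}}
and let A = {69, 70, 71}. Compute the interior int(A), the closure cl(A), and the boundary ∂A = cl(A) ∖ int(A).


int(A) = {71}, cl(A) = {68, 69, 70, 71}, ∂A = {68, 69, 70}.

Closed sets in (X, τ) are complements of opens:
  closed(X, τ) = {∅, {68, 69, 70}, {68, 69, 70, 71}}.
int(A) = ⋃ {U ∈ τ : U ⊆ A}. Opens contained in A: ∅, {71}.
Taking the union of these: int(A) = {71}.
cl(A) = ⋂ {C closed : A ⊆ C}. Closed sets containing A: {68, 69, 70, 71}.
Intersecting these: cl(A) = {68, 69, 70, 71}.
∂A = cl(A) ∖ int(A) = {68, 69, 70, 71} ∖ {71} = {68, 69, 70}.


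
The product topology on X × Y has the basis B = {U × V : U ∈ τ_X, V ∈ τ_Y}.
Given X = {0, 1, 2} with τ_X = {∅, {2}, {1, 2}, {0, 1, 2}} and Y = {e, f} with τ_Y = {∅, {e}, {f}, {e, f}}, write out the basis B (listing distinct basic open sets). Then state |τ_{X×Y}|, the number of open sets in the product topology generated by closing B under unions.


Basis B = {∅ × ∅, {2} × {e}, {2} × {f}, {1, 2} × {e}, {1, 2} × {f}, {2} × {e, f}, {0, 1, 2} × {e}, {0, 1, 2} × {f}, {1, 2} × {e, f}, {0, 1, 2} × {e, f}}; |τ_{X×Y}| = 16.

Enumerate products U × V with U ∈ τ_X, V ∈ τ_Y (deduplicated):
  ∅ × ∅ = {} (∅)
  {2} × {e} = {(2,e)}
  {2} × {f} = {(2,f)}
  {1, 2} × {e} = {(1,e), (2,e)}
  {1, 2} × {f} = {(1,f), (2,f)}
  {2} × {e, f} = {(2,e), (2,f)}
  {0, 1, 2} × {e} = {(0,e), (1,e), (2,e)}
  {0, 1, 2} × {f} = {(0,f), (1,f), (2,f)}
  {1, 2} × {e, f} = {(1,e), (1,f), (2,e), (2,f)}
  {0, 1, 2} × {e, f} = {(0,e), (0,f), (1,e), (1,f), (2,e), (2,f)}
These 10 distinct sets form the basis B.
Close under arbitrary unions to get τ_{X×Y}; counting gives |τ_{X×Y}| = 16.


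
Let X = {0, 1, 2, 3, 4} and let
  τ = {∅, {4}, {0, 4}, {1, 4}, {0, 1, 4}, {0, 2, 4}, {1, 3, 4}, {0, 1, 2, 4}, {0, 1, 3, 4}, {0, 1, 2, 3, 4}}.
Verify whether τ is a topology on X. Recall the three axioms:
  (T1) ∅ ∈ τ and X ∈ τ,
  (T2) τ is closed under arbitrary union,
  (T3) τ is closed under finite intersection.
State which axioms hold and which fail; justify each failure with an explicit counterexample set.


τ IS a topology on X.

Axiom (T1): ∅ ∈ τ? Yes; X ∈ τ? Yes.
Axiom (T2/T3): check pairwise unions and intersections of members of τ.
All pairwise intersections and unions checked — each lies in τ. Therefore τ satisfies (T1), (T2), (T3): it IS a topology on X.


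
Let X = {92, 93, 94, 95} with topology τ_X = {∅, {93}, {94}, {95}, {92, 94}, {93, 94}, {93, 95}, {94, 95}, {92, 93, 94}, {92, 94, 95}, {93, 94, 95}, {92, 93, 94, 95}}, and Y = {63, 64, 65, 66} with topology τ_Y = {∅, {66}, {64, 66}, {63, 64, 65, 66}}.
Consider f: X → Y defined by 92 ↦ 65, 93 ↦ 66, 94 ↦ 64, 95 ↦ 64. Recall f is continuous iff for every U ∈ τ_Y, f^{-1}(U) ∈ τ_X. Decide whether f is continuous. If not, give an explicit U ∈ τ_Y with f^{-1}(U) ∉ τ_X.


f IS continuous.

Compute f^{-1}(U) for each U ∈ τ_Y:
  U = ∅: f^{-1}(U) = ∅ ∈ τ_X ✓.
  U = {66}: f^{-1}(U) = {93} ∈ τ_X ✓.
  U = {64, 66}: f^{-1}(U) = {93, 94, 95} ∈ τ_X ✓.
  U = {63, 64, 65, 66}: f^{-1}(U) = {92, 93, 94, 95} ∈ τ_X ✓.
Every preimage lies in τ_X, so f IS continuous.


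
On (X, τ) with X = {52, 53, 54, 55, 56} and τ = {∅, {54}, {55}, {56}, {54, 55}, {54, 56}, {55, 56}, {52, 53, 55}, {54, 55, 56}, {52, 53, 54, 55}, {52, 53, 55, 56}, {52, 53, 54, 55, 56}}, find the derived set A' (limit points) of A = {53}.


A' = {52}

For each x ∈ X, list the open sets U ∈ τ with x ∈ U, then check whether U ∩ (A ∖ {x}) ≠ ∅ for every such U.
  x = 52: opens ∋ x are {52, 53, 55}, {52, 53, 54, 55}, {52, 53, 55, 56}, {52, 53, 54, 55, 56}; each meets A ∖ {52}, so x IS a limit point.
  x = 53: open {52, 53, 55} ∋ x has {52, 53, 55} ∩ (A ∖ {53}) = ∅, so x is NOT a limit point.
  x = 54: open {54} ∋ x has {54} ∩ (A ∖ {54}) = ∅, so x is NOT a limit point.
  x = 55: open {55} ∋ x has {55} ∩ (A ∖ {55}) = ∅, so x is NOT a limit point.
  x = 56: open {56} ∋ x has {56} ∩ (A ∖ {56}) = ∅, so x is NOT a limit point.
Collecting: A' = {52}.


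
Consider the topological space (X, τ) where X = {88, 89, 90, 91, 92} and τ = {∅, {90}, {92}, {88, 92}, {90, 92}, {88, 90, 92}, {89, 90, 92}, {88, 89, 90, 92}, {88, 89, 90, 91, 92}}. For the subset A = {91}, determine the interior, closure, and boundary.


int(A) = ∅, cl(A) = {91}, ∂A = {91}.

Closed sets in (X, τ) are complements of opens:
  closed(X, τ) = {∅, {91}, {88, 91}, {89, 91}, {88, 89, 91}, {89, 90, 91}, {88, 89, 90, 91}, {88, 89, 91, 92}, {88, 89, 90, 91, 92}}.
int(A) = ⋃ {U ∈ τ : U ⊆ A}. Opens contained in A: ∅.
Taking the union of these: int(A) = ∅.
cl(A) = ⋂ {C closed : A ⊆ C}. Closed sets containing A: {91}, {88, 91}, {89, 91}, {88, 89, 91}, {89, 90, 91}, {88, 89, 90, 91}, {88, 89, 91, 92}, {88, 89, 90, 91, 92}.
Intersecting these: cl(A) = {91}.
∂A = cl(A) ∖ int(A) = {91} ∖ ∅ = {91}.


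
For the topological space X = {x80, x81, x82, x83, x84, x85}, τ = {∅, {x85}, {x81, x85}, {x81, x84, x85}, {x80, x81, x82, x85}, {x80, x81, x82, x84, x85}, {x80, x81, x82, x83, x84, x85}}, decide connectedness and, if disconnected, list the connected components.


(X, τ) is connected.

Find clopen sets (U ∈ τ with X ∖ U ∈ τ):
  U = ∅, X ∖ U = {x80, x81, x82, x83, x84, x85} — both open, so U is clopen.
  U = {x80, x81, x82, x83, x84, x85}, X ∖ U = ∅ — both open, so U is clopen.
Only trivial clopens (∅ and X) exist, so (X, τ) is connected.
Compute connected components by grouping points that agree on all clopens:
  component: {x80, x81, x82, x83, x84, x85}


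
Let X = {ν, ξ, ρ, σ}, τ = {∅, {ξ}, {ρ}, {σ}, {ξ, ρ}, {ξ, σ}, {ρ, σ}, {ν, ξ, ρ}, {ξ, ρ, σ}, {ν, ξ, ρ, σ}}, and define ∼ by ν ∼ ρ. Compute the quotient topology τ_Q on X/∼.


X/∼ = {[ν=ρ], [ξ], [σ]}; |τ_Q| = 6.

Equivalence classes: [ν=ρ], [ξ], [σ].
Quotient map π: X → X/∼ sends ν ↦ [ν=ρ], ξ ↦ [ξ], ρ ↦ [ν=ρ], σ ↦ [σ].
For each subset V ⊆ X/∼, compute π^{-1}(V) ⊆ X and check whether π^{-1}(V) ∈ τ. V is open in τ_Q iff π^{-1}(V) ∈ τ.
  V = {}: π^{-1}(V) = ∅ ∈ τ ✓.
  V = {[ν=ρ]}: π^{-1}(V) = {ν, ρ} ∉ τ ✗.
  V = {[ξ]}: π^{-1}(V) = {ξ} ∈ τ ✓.
  V = {[ν=ρ], [ξ]}: π^{-1}(V) = {ν, ξ, ρ} ∈ τ ✓.
  V = {[σ]}: π^{-1}(V) = {σ} ∈ τ ✓.
  V = {[ν=ρ], [σ]}: π^{-1}(V) = {ν, ρ, σ} ∉ τ ✗.
  V = {[ξ], [σ]}: π^{-1}(V) = {ξ, σ} ∈ τ ✓.
  V = {[ν=ρ], [ξ], [σ]}: π^{-1}(V) = {ν, ξ, ρ, σ} ∈ τ ✓.
Open sets in the quotient: τ_Q = {{}, {[ξ]}, {[ν=ρ], [ξ]}, {[σ]}, {[ξ], [σ]}, {[ν=ρ], [ξ], [σ]}} (6 elements).


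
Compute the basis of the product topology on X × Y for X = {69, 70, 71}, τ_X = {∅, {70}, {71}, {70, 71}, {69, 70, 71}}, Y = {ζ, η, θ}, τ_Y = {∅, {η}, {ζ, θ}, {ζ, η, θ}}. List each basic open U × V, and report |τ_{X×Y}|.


Basis B = {∅ × ∅, {70} × {η}, {71} × {η}, {70} × {ζ, θ}, {70, 71} × {η}, {71} × {ζ, θ}, {69, 70, 71} × {η}, {70} × {ζ, η, θ}, {71} × {ζ, η, θ}, {70, 71} × {ζ, θ}, {69, 70, 71} × {ζ, θ}, {70, 71} × {ζ, η, θ}, {69, 70, 71} × {ζ, η, θ}}; |τ_{X×Y}| = 25.

Enumerate products U × V with U ∈ τ_X, V ∈ τ_Y (deduplicated):
  ∅ × ∅ = {} (∅)
  {70} × {η} = {(70,η)}
  {71} × {η} = {(71,η)}
  {70} × {ζ, θ} = {(70,ζ), (70,θ)}
  {70, 71} × {η} = {(70,η), (71,η)}
  {71} × {ζ, θ} = {(71,ζ), (71,θ)}
  {69, 70, 71} × {η} = {(69,η), (70,η), (71,η)}
  {70} × {ζ, η, θ} = {(70,ζ), (70,η), (70,θ)}
  {71} × {ζ, η, θ} = {(71,ζ), (71,η), (71,θ)}
  {70, 71} × {ζ, θ} = {(70,ζ), (70,θ), (71,ζ), (71,θ)}
  {69, 70, 71} × {ζ, θ} = {(69,ζ), (69,θ), (70,ζ), (70,θ), (71,ζ), (71,θ)}
  {70, 71} × {ζ, η, θ} = {(70,ζ), (70,η), (70,θ), (71,ζ), (71,η), (71,θ)}
  {69, 70, 71} × {ζ, η, θ} = {(69,ζ), (69,η), (69,θ), (70,ζ), (70,η), (70,θ), (71,ζ), (71,η), (71,θ)}
These 13 distinct sets form the basis B.
Close under arbitrary unions to get τ_{X×Y}; counting gives |τ_{X×Y}| = 25.


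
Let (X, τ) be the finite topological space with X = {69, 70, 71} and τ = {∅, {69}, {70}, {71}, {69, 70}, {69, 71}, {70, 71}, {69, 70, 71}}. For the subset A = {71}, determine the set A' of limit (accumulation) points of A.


A' = ∅

For each x ∈ X, list the open sets U ∈ τ with x ∈ U, then check whether U ∩ (A ∖ {x}) ≠ ∅ for every such U.
  x = 69: open {69} ∋ x has {69} ∩ (A ∖ {69}) = ∅, so x is NOT a limit point.
  x = 70: open {70} ∋ x has {70} ∩ (A ∖ {70}) = ∅, so x is NOT a limit point.
  x = 71: open {71} ∋ x has {71} ∩ (A ∖ {71}) = ∅, so x is NOT a limit point.
Collecting: A' = ∅.


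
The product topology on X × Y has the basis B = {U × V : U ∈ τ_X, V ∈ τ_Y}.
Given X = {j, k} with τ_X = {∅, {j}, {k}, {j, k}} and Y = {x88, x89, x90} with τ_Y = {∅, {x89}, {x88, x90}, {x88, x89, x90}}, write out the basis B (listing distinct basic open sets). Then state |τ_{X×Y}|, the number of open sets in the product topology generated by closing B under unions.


Basis B = {∅ × ∅, {j} × {x89}, {k} × {x89}, {j} × {x88, x90}, {j, k} × {x89}, {k} × {x88, x90}, {j} × {x88, x89, x90}, {k} × {x88, x89, x90}, {j, k} × {x88, x90}, {j, k} × {x88, x89, x90}}; |τ_{X×Y}| = 16.

Enumerate products U × V with U ∈ τ_X, V ∈ τ_Y (deduplicated):
  ∅ × ∅ = {} (∅)
  {j} × {x89} = {(j,x89)}
  {k} × {x89} = {(k,x89)}
  {j} × {x88, x90} = {(j,x88), (j,x90)}
  {j, k} × {x89} = {(j,x89), (k,x89)}
  {k} × {x88, x90} = {(k,x88), (k,x90)}
  {j} × {x88, x89, x90} = {(j,x88), (j,x89), (j,x90)}
  {k} × {x88, x89, x90} = {(k,x88), (k,x89), (k,x90)}
  {j, k} × {x88, x90} = {(j,x88), (j,x90), (k,x88), (k,x90)}
  {j, k} × {x88, x89, x90} = {(j,x88), (j,x89), (j,x90), (k,x88), (k,x89), (k,x90)}
These 10 distinct sets form the basis B.
Close under arbitrary unions to get τ_{X×Y}; counting gives |τ_{X×Y}| = 16.


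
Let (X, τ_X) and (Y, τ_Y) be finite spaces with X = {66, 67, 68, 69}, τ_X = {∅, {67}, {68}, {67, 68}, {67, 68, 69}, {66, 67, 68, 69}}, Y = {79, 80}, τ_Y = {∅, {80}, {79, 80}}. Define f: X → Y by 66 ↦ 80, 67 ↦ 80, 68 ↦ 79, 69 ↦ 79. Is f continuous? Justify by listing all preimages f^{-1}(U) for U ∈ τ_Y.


f is NOT continuous.

Compute f^{-1}(U) for each U ∈ τ_Y:
  U = ∅: f^{-1}(U) = ∅ ∈ τ_X ✓.
  U = {80}: f^{-1}(U) = {66, 67} ∉ τ_X ✗.
  U = {79, 80}: f^{-1}(U) = {66, 67, 68, 69} ∈ τ_X ✓.
Found U = {80} with f^{-1}(U) = {66, 67} not in τ_X. Therefore f is NOT continuous.


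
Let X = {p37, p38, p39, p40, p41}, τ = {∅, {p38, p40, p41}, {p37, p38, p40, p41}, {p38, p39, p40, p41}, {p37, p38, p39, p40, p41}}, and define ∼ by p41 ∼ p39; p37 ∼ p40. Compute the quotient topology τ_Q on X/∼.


X/∼ = {[p37=p40], [p38], [p39=p41]}; |τ_Q| = 2.

Equivalence classes: [p37=p40], [p38], [p39=p41].
Quotient map π: X → X/∼ sends p37 ↦ [p37=p40], p38 ↦ [p38], p39 ↦ [p39=p41], p40 ↦ [p37=p40], p41 ↦ [p39=p41].
For each subset V ⊆ X/∼, compute π^{-1}(V) ⊆ X and check whether π^{-1}(V) ∈ τ. V is open in τ_Q iff π^{-1}(V) ∈ τ.
  V = {}: π^{-1}(V) = ∅ ∈ τ ✓.
  V = {[p37=p40]}: π^{-1}(V) = {p37, p40} ∉ τ ✗.
  V = {[p38]}: π^{-1}(V) = {p38} ∉ τ ✗.
  V = {[p37=p40], [p38]}: π^{-1}(V) = {p37, p38, p40} ∉ τ ✗.
  V = {[p39=p41]}: π^{-1}(V) = {p39, p41} ∉ τ ✗.
  V = {[p37=p40], [p39=p41]}: π^{-1}(V) = {p37, p39, p40, p41} ∉ τ ✗.
  V = {[p38], [p39=p41]}: π^{-1}(V) = {p38, p39, p41} ∉ τ ✗.
  V = {[p37=p40], [p38], [p39=p41]}: π^{-1}(V) = {p37, p38, p39, p40, p41} ∈ τ ✓.
Open sets in the quotient: τ_Q = {{}, {[p37=p40], [p38], [p39=p41]}} (2 elements).


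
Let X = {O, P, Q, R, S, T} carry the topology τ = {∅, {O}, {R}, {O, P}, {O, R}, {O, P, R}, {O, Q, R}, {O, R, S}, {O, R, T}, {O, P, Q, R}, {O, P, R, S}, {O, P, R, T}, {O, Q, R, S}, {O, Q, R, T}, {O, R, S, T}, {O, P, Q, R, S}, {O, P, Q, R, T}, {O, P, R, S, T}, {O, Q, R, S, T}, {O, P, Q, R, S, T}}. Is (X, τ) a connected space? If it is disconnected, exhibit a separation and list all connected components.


(X, τ) is connected.

Find clopen sets (U ∈ τ with X ∖ U ∈ τ):
  U = ∅, X ∖ U = {O, P, Q, R, S, T} — both open, so U is clopen.
  U = {O, P, Q, R, S, T}, X ∖ U = ∅ — both open, so U is clopen.
Only trivial clopens (∅ and X) exist, so (X, τ) is connected.
Compute connected components by grouping points that agree on all clopens:
  component: {O, P, Q, R, S, T}


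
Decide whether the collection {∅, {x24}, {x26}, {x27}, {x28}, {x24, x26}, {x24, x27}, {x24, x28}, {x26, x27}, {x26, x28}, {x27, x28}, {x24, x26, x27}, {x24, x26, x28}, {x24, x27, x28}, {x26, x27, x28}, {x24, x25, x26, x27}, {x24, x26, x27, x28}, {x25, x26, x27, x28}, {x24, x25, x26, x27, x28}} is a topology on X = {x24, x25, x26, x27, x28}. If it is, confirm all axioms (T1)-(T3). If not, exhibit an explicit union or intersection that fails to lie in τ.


τ is NOT a topology on X.

Axiom (T1): ∅ ∈ τ? Yes; X ∈ τ? Yes.
Axiom (T2/T3): check pairwise unions and intersections of members of τ.
Counterexample for (T3): {x24, x25, x26, x27} ∩ {x25, x26, x27, x28} = {x25, x26, x27} ∉ τ. Therefore τ is NOT a topology.


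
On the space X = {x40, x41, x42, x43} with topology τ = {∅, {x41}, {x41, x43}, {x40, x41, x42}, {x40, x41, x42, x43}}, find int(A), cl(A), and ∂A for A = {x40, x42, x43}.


int(A) = ∅, cl(A) = {x40, x42, x43}, ∂A = {x40, x42, x43}.

Closed sets in (X, τ) are complements of opens:
  closed(X, τ) = {∅, {x43}, {x40, x42}, {x40, x42, x43}, {x40, x41, x42, x43}}.
int(A) = ⋃ {U ∈ τ : U ⊆ A}. Opens contained in A: ∅.
Taking the union of these: int(A) = ∅.
cl(A) = ⋂ {C closed : A ⊆ C}. Closed sets containing A: {x40, x42, x43}, {x40, x41, x42, x43}.
Intersecting these: cl(A) = {x40, x42, x43}.
∂A = cl(A) ∖ int(A) = {x40, x42, x43} ∖ ∅ = {x40, x42, x43}.


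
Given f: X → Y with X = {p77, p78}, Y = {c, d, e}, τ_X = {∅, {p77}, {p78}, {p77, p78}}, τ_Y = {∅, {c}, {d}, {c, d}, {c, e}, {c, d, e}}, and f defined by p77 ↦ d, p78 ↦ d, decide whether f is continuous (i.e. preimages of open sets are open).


f IS continuous.

Compute f^{-1}(U) for each U ∈ τ_Y:
  U = ∅: f^{-1}(U) = ∅ ∈ τ_X ✓.
  U = {c}: f^{-1}(U) = ∅ ∈ τ_X ✓.
  U = {d}: f^{-1}(U) = {p77, p78} ∈ τ_X ✓.
  U = {c, d}: f^{-1}(U) = {p77, p78} ∈ τ_X ✓.
  U = {c, e}: f^{-1}(U) = ∅ ∈ τ_X ✓.
  U = {c, d, e}: f^{-1}(U) = {p77, p78} ∈ τ_X ✓.
Every preimage lies in τ_X, so f IS continuous.


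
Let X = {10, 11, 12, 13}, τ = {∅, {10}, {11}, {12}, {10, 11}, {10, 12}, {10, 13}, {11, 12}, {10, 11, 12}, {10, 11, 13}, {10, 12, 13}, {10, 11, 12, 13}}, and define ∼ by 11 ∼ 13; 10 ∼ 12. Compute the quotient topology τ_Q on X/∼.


X/∼ = {[10=12], [11=13]}; |τ_Q| = 3.

Equivalence classes: [10=12], [11=13].
Quotient map π: X → X/∼ sends 10 ↦ [10=12], 11 ↦ [11=13], 12 ↦ [10=12], 13 ↦ [11=13].
For each subset V ⊆ X/∼, compute π^{-1}(V) ⊆ X and check whether π^{-1}(V) ∈ τ. V is open in τ_Q iff π^{-1}(V) ∈ τ.
  V = {}: π^{-1}(V) = ∅ ∈ τ ✓.
  V = {[10=12]}: π^{-1}(V) = {10, 12} ∈ τ ✓.
  V = {[11=13]}: π^{-1}(V) = {11, 13} ∉ τ ✗.
  V = {[10=12], [11=13]}: π^{-1}(V) = {10, 11, 12, 13} ∈ τ ✓.
Open sets in the quotient: τ_Q = {{}, {[10=12]}, {[10=12], [11=13]}} (3 elements).


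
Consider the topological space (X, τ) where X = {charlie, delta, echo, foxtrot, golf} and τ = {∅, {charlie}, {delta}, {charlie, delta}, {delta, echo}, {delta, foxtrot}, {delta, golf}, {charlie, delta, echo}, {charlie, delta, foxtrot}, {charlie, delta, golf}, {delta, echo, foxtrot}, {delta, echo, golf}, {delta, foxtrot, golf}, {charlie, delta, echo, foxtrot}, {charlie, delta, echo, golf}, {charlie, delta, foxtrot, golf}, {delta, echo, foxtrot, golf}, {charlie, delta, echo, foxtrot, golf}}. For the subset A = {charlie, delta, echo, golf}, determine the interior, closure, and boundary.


int(A) = {charlie, delta, echo, golf}, cl(A) = {charlie, delta, echo, foxtrot, golf}, ∂A = {foxtrot}.

Closed sets in (X, τ) are complements of opens:
  closed(X, τ) = {∅, {charlie}, {echo}, {foxtrot}, {golf}, {charlie, echo}, {charlie, foxtrot}, {charlie, golf}, {echo, foxtrot}, {echo, golf}, {foxtrot, golf}, {charlie, echo, foxtrot}, {charlie, echo, golf}, {charlie, foxtrot, golf}, {echo, foxtrot, golf}, {charlie, echo, foxtrot, golf}, {delta, echo, foxtrot, golf}, {charlie, delta, echo, foxtrot, golf}}.
int(A) = ⋃ {U ∈ τ : U ⊆ A}. Opens contained in A: ∅, {charlie}, {delta}, {charlie, delta}, {delta, echo}, {delta, golf}, {charlie, delta, echo}, {charlie, delta, golf}, {delta, echo, golf}, {charlie, delta, echo, golf}.
Taking the union of these: int(A) = {charlie, delta, echo, golf}.
cl(A) = ⋂ {C closed : A ⊆ C}. Closed sets containing A: {charlie, delta, echo, foxtrot, golf}.
Intersecting these: cl(A) = {charlie, delta, echo, foxtrot, golf}.
∂A = cl(A) ∖ int(A) = {charlie, delta, echo, foxtrot, golf} ∖ {charlie, delta, echo, golf} = {foxtrot}.


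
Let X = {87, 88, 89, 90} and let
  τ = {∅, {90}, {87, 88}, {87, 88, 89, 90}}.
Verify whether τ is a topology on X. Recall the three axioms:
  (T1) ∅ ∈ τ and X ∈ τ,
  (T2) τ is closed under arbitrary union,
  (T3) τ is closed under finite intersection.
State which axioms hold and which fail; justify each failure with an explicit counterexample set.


τ is NOT a topology on X.

Axiom (T1): ∅ ∈ τ? Yes; X ∈ τ? Yes.
Axiom (T2/T3): check pairwise unions and intersections of members of τ.
Counterexample for (T2): {90} ∪ {87, 88} = {87, 88, 90} ∉ τ. Therefore τ is NOT a topology.


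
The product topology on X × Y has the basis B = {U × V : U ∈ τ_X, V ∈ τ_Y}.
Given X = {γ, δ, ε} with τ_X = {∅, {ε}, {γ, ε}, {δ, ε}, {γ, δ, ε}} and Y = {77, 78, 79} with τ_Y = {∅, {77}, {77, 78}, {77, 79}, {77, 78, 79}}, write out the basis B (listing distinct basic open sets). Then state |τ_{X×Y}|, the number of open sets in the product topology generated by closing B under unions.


Basis B = {∅ × ∅, {ε} × {77}, {γ, ε} × {77}, {δ, ε} × {77}, {ε} × {77, 78}, {ε} × {77, 79}, {γ, δ, ε} × {77}, {ε} × {77, 78, 79}, {γ, ε} × {77, 78}, {γ, ε} × {77, 79}, {δ, ε} × {77, 78}, {δ, ε} × {77, 79}, {γ, ε} × {77, 78, 79}, {γ, δ, ε} × {77, 78}, {γ, δ, ε} × {77, 79}, {δ, ε} × {77, 78, 79}, {γ, δ, ε} × {77, 78, 79}}; |τ_{X×Y}| = 48.

Enumerate products U × V with U ∈ τ_X, V ∈ τ_Y (deduplicated):
  ∅ × ∅ = {} (∅)
  {ε} × {77} = {(ε,77)}
  {γ, ε} × {77} = {(γ,77), (ε,77)}
  {δ, ε} × {77} = {(δ,77), (ε,77)}
  {ε} × {77, 78} = {(ε,77), (ε,78)}
  {ε} × {77, 79} = {(ε,77), (ε,79)}
  {γ, δ, ε} × {77} = {(γ,77), (δ,77), (ε,77)}
  {ε} × {77, 78, 79} = {(ε,77), (ε,78), (ε,79)}
  {γ, ε} × {77, 78} = {(γ,77), (γ,78), (ε,77), (ε,78)}
  {γ, ε} × {77, 79} = {(γ,77), (γ,79), (ε,77), (ε,79)}
  {δ, ε} × {77, 78} = {(δ,77), (δ,78), (ε,77), (ε,78)}
  {δ, ε} × {77, 79} = {(δ,77), (δ,79), (ε,77), (ε,79)}
  {γ, ε} × {77, 78, 79} = {(γ,77), (γ,78), (γ,79), (ε,77), (ε,78), (ε,79)}
  {γ, δ, ε} × {77, 78} = {(γ,77), (γ,78), (δ,77), (δ,78), (ε,77), (ε,78)}
  {γ, δ, ε} × {77, 79} = {(γ,77), (γ,79), (δ,77), (δ,79), (ε,77), (ε,79)}
  {δ, ε} × {77, 78, 79} = {(δ,77), (δ,78), (δ,79), (ε,77), (ε,78), (ε,79)}
  {γ, δ, ε} × {77, 78, 79} = {(γ,77), (γ,78), (γ,79), (δ,77), (δ,78), (δ,79), (ε,77), (ε,78), (ε,79)}
These 17 distinct sets form the basis B.
Close under arbitrary unions to get τ_{X×Y}; counting gives |τ_{X×Y}| = 48.


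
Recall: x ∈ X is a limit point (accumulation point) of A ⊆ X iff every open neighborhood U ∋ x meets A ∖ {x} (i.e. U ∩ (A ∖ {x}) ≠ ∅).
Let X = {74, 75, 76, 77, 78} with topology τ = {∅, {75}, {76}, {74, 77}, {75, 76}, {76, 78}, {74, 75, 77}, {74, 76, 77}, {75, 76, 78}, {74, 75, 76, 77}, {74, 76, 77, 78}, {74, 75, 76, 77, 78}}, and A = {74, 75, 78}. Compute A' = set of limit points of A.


A' = {77}

For each x ∈ X, list the open sets U ∈ τ with x ∈ U, then check whether U ∩ (A ∖ {x}) ≠ ∅ for every such U.
  x = 74: open {74, 77} ∋ x has {74, 77} ∩ (A ∖ {74}) = ∅, so x is NOT a limit point.
  x = 75: open {75} ∋ x has {75} ∩ (A ∖ {75}) = ∅, so x is NOT a limit point.
  x = 76: open {76} ∋ x has {76} ∩ (A ∖ {76}) = ∅, so x is NOT a limit point.
  x = 77: opens ∋ x are {74, 77}, {74, 75, 77}, {74, 76, 77}, {74, 75, 76, 77}, {74, 76, 77, 78}, {74, 75, 76, 77, 78}; each meets A ∖ {77}, so x IS a limit point.
  x = 78: open {76, 78} ∋ x has {76, 78} ∩ (A ∖ {78}) = ∅, so x is NOT a limit point.
Collecting: A' = {77}.


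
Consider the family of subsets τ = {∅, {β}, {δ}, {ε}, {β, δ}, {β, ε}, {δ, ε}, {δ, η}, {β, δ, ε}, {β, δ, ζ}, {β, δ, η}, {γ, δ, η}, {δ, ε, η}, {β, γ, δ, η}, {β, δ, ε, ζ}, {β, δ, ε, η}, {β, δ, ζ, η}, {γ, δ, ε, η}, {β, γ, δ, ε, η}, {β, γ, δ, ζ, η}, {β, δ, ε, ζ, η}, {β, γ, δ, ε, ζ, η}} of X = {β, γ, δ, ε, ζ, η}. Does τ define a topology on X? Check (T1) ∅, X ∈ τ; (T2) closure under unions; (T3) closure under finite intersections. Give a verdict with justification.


τ IS a topology on X.

Axiom (T1): ∅ ∈ τ? Yes; X ∈ τ? Yes.
Axiom (T2/T3): check pairwise unions and intersections of members of τ.
All pairwise intersections and unions checked — each lies in τ. Therefore τ satisfies (T1), (T2), (T3): it IS a topology on X.


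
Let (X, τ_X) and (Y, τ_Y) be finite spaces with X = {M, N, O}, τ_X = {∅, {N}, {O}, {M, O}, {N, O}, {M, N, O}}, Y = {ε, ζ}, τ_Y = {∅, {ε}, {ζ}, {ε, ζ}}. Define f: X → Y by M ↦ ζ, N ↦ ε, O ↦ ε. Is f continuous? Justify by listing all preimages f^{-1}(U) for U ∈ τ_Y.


f is NOT continuous.

Compute f^{-1}(U) for each U ∈ τ_Y:
  U = ∅: f^{-1}(U) = ∅ ∈ τ_X ✓.
  U = {ε}: f^{-1}(U) = {N, O} ∈ τ_X ✓.
  U = {ζ}: f^{-1}(U) = {M} ∉ τ_X ✗.
  U = {ε, ζ}: f^{-1}(U) = {M, N, O} ∈ τ_X ✓.
Found U = {ζ} with f^{-1}(U) = {M} not in τ_X. Therefore f is NOT continuous.


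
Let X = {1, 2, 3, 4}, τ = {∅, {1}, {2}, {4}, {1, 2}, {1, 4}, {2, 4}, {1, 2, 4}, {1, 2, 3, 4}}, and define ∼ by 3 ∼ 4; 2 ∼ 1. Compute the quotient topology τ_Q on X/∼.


X/∼ = {[1=2], [3=4]}; |τ_Q| = 3.

Equivalence classes: [1=2], [3=4].
Quotient map π: X → X/∼ sends 1 ↦ [1=2], 2 ↦ [1=2], 3 ↦ [3=4], 4 ↦ [3=4].
For each subset V ⊆ X/∼, compute π^{-1}(V) ⊆ X and check whether π^{-1}(V) ∈ τ. V is open in τ_Q iff π^{-1}(V) ∈ τ.
  V = {}: π^{-1}(V) = ∅ ∈ τ ✓.
  V = {[1=2]}: π^{-1}(V) = {1, 2} ∈ τ ✓.
  V = {[3=4]}: π^{-1}(V) = {3, 4} ∉ τ ✗.
  V = {[1=2], [3=4]}: π^{-1}(V) = {1, 2, 3, 4} ∈ τ ✓.
Open sets in the quotient: τ_Q = {{}, {[1=2]}, {[1=2], [3=4]}} (3 elements).


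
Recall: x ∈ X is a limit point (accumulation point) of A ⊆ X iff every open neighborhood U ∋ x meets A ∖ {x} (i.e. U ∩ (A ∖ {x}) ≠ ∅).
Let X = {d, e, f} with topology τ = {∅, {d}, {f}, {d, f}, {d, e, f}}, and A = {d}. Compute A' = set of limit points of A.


A' = {e}

For each x ∈ X, list the open sets U ∈ τ with x ∈ U, then check whether U ∩ (A ∖ {x}) ≠ ∅ for every such U.
  x = d: open {d} ∋ x has {d} ∩ (A ∖ {d}) = ∅, so x is NOT a limit point.
  x = e: opens ∋ x are {d, e, f}; each meets A ∖ {e}, so x IS a limit point.
  x = f: open {f} ∋ x has {f} ∩ (A ∖ {f}) = ∅, so x is NOT a limit point.
Collecting: A' = {e}.


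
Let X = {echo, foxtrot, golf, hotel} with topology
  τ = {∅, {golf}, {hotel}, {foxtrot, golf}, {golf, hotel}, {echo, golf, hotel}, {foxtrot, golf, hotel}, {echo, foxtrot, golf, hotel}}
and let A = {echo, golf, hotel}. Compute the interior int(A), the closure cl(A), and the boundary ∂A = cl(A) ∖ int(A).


int(A) = {echo, golf, hotel}, cl(A) = {echo, foxtrot, golf, hotel}, ∂A = {foxtrot}.

Closed sets in (X, τ) are complements of opens:
  closed(X, τ) = {∅, {echo}, {foxtrot}, {echo, foxtrot}, {echo, hotel}, {echo, foxtrot, golf}, {echo, foxtrot, hotel}, {echo, foxtrot, golf, hotel}}.
int(A) = ⋃ {U ∈ τ : U ⊆ A}. Opens contained in A: ∅, {golf}, {hotel}, {golf, hotel}, {echo, golf, hotel}.
Taking the union of these: int(A) = {echo, golf, hotel}.
cl(A) = ⋂ {C closed : A ⊆ C}. Closed sets containing A: {echo, foxtrot, golf, hotel}.
Intersecting these: cl(A) = {echo, foxtrot, golf, hotel}.
∂A = cl(A) ∖ int(A) = {echo, foxtrot, golf, hotel} ∖ {echo, golf, hotel} = {foxtrot}.


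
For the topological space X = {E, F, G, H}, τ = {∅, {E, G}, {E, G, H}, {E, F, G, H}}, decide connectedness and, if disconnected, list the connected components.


(X, τ) is connected.

Find clopen sets (U ∈ τ with X ∖ U ∈ τ):
  U = ∅, X ∖ U = {E, F, G, H} — both open, so U is clopen.
  U = {E, F, G, H}, X ∖ U = ∅ — both open, so U is clopen.
Only trivial clopens (∅ and X) exist, so (X, τ) is connected.
Compute connected components by grouping points that agree on all clopens:
  component: {E, F, G, H}


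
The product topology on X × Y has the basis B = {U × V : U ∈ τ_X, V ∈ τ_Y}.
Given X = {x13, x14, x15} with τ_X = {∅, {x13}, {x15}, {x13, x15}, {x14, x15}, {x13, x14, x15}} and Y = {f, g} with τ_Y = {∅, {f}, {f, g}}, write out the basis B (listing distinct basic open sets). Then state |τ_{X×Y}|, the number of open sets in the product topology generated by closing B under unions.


Basis B = {∅ × ∅, {x13} × {f}, {x15} × {f}, {x13} × {f, g}, {x13, x15} × {f}, {x14, x15} × {f}, {x15} × {f, g}, {x13, x14, x15} × {f}, {x13, x15} × {f, g}, {x14, x15} × {f, g}, {x13, x14, x15} × {f, g}}; |τ_{X×Y}| = 18.

Enumerate products U × V with U ∈ τ_X, V ∈ τ_Y (deduplicated):
  ∅ × ∅ = {} (∅)
  {x13} × {f} = {(x13,f)}
  {x15} × {f} = {(x15,f)}
  {x13} × {f, g} = {(x13,f), (x13,g)}
  {x13, x15} × {f} = {(x13,f), (x15,f)}
  {x14, x15} × {f} = {(x14,f), (x15,f)}
  {x15} × {f, g} = {(x15,f), (x15,g)}
  {x13, x14, x15} × {f} = {(x13,f), (x14,f), (x15,f)}
  {x13, x15} × {f, g} = {(x13,f), (x13,g), (x15,f), (x15,g)}
  {x14, x15} × {f, g} = {(x14,f), (x14,g), (x15,f), (x15,g)}
  {x13, x14, x15} × {f, g} = {(x13,f), (x13,g), (x14,f), (x14,g), (x15,f), (x15,g)}
These 11 distinct sets form the basis B.
Close under arbitrary unions to get τ_{X×Y}; counting gives |τ_{X×Y}| = 18.


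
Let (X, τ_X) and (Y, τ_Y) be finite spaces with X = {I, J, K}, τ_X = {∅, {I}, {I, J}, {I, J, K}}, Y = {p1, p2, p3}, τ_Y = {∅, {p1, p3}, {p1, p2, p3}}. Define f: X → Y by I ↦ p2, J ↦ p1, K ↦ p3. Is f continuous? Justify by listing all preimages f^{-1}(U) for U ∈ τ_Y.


f is NOT continuous.

Compute f^{-1}(U) for each U ∈ τ_Y:
  U = ∅: f^{-1}(U) = ∅ ∈ τ_X ✓.
  U = {p1, p3}: f^{-1}(U) = {J, K} ∉ τ_X ✗.
  U = {p1, p2, p3}: f^{-1}(U) = {I, J, K} ∈ τ_X ✓.
Found U = {p1, p3} with f^{-1}(U) = {J, K} not in τ_X. Therefore f is NOT continuous.


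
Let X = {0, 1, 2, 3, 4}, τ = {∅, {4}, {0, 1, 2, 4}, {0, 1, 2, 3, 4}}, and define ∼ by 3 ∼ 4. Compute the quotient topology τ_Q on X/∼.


X/∼ = {[0], [1], [2], [3=4]}; |τ_Q| = 2.

Equivalence classes: [0], [1], [2], [3=4].
Quotient map π: X → X/∼ sends 0 ↦ [0], 1 ↦ [1], 2 ↦ [2], 3 ↦ [3=4], 4 ↦ [3=4].
For each subset V ⊆ X/∼, compute π^{-1}(V) ⊆ X and check whether π^{-1}(V) ∈ τ. V is open in τ_Q iff π^{-1}(V) ∈ τ.
  V = {}: π^{-1}(V) = ∅ ∈ τ ✓.
  V = {[0]}: π^{-1}(V) = {0} ∉ τ ✗.
  V = {[1]}: π^{-1}(V) = {1} ∉ τ ✗.
  V = {[0], [1]}: π^{-1}(V) = {0, 1} ∉ τ ✗.
  V = {[2]}: π^{-1}(V) = {2} ∉ τ ✗.
  V = {[0], [2]}: π^{-1}(V) = {0, 2} ∉ τ ✗.
  V = {[1], [2]}: π^{-1}(V) = {1, 2} ∉ τ ✗.
  V = {[0], [1], [2]}: π^{-1}(V) = {0, 1, 2} ∉ τ ✗.
  V = {[3=4]}: π^{-1}(V) = {3, 4} ∉ τ ✗.
  V = {[0], [3=4]}: π^{-1}(V) = {0, 3, 4} ∉ τ ✗.
  V = {[1], [3=4]}: π^{-1}(V) = {1, 3, 4} ∉ τ ✗.
  V = {[0], [1], [3=4]}: π^{-1}(V) = {0, 1, 3, 4} ∉ τ ✗.
  V = {[2], [3=4]}: π^{-1}(V) = {2, 3, 4} ∉ τ ✗.
  V = {[0], [2], [3=4]}: π^{-1}(V) = {0, 2, 3, 4} ∉ τ ✗.
  V = {[1], [2], [3=4]}: π^{-1}(V) = {1, 2, 3, 4} ∉ τ ✗.
  V = {[0], [1], [2], [3=4]}: π^{-1}(V) = {0, 1, 2, 3, 4} ∈ τ ✓.
Open sets in the quotient: τ_Q = {{}, {[0], [1], [2], [3=4]}} (2 elements).


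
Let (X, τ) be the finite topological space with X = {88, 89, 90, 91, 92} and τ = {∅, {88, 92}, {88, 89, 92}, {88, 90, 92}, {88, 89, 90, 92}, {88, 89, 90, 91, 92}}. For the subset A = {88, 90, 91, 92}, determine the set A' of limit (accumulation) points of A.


A' = {88, 89, 90, 91, 92}

For each x ∈ X, list the open sets U ∈ τ with x ∈ U, then check whether U ∩ (A ∖ {x}) ≠ ∅ for every such U.
  x = 88: opens ∋ x are {88, 92}, {88, 89, 92}, {88, 90, 92}, {88, 89, 90, 92}, {88, 89, 90, 91, 92}; each meets A ∖ {88}, so x IS a limit point.
  x = 89: opens ∋ x are {88, 89, 92}, {88, 89, 90, 92}, {88, 89, 90, 91, 92}; each meets A ∖ {89}, so x IS a limit point.
  x = 90: opens ∋ x are {88, 90, 92}, {88, 89, 90, 92}, {88, 89, 90, 91, 92}; each meets A ∖ {90}, so x IS a limit point.
  x = 91: opens ∋ x are {88, 89, 90, 91, 92}; each meets A ∖ {91}, so x IS a limit point.
  x = 92: opens ∋ x are {88, 92}, {88, 89, 92}, {88, 90, 92}, {88, 89, 90, 92}, {88, 89, 90, 91, 92}; each meets A ∖ {92}, so x IS a limit point.
Collecting: A' = {88, 89, 90, 91, 92}.


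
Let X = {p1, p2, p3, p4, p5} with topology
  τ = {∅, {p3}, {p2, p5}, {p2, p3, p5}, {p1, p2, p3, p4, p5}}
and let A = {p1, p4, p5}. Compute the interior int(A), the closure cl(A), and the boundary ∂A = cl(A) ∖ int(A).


int(A) = ∅, cl(A) = {p1, p2, p4, p5}, ∂A = {p1, p2, p4, p5}.

Closed sets in (X, τ) are complements of opens:
  closed(X, τ) = {∅, {p1, p4}, {p1, p3, p4}, {p1, p2, p4, p5}, {p1, p2, p3, p4, p5}}.
int(A) = ⋃ {U ∈ τ : U ⊆ A}. Opens contained in A: ∅.
Taking the union of these: int(A) = ∅.
cl(A) = ⋂ {C closed : A ⊆ C}. Closed sets containing A: {p1, p2, p4, p5}, {p1, p2, p3, p4, p5}.
Intersecting these: cl(A) = {p1, p2, p4, p5}.
∂A = cl(A) ∖ int(A) = {p1, p2, p4, p5} ∖ ∅ = {p1, p2, p4, p5}.
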